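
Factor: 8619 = 3^1 * 13^2*17^1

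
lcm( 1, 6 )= 6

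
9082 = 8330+752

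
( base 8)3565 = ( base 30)23J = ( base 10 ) 1909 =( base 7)5365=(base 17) 6A5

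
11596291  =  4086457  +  7509834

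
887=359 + 528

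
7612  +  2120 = 9732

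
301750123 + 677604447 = 979354570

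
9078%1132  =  22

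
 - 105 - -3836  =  3731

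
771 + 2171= 2942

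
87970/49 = 1795 + 15/49 = 1795.31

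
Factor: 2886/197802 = 13/891= 3^( - 4)*11^( -1)*13^1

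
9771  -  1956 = 7815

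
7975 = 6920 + 1055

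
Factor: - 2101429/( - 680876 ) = 2^( - 2 ) * 7^ ( - 1 )*11^1 * 24317^( - 1 )*191039^1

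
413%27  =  8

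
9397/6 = 1566 + 1/6 = 1566.17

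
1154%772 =382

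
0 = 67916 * 0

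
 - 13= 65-78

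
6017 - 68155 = -62138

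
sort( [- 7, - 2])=[ - 7, - 2] 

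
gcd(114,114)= 114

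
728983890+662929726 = 1391913616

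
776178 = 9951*78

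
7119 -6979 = 140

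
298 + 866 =1164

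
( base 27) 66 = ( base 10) 168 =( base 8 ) 250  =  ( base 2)10101000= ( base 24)70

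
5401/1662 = 5401/1662 = 3.25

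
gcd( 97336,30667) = 1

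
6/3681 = 2/1227 = 0.00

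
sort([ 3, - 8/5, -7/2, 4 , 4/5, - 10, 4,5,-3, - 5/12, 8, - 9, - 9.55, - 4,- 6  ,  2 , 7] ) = [ - 10, - 9.55, - 9, - 6,  -  4, - 7/2, - 3, - 8/5,-5/12 , 4/5,2,  3,4, 4,  5,7,  8] 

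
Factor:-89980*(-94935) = 2^2*3^1*5^2*11^1 *409^1*6329^1 = 8542251300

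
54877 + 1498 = 56375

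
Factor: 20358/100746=39/193 = 3^1*13^1 * 193^ (-1)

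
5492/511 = 10 + 382/511  =  10.75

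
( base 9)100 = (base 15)56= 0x51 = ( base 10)81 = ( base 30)2L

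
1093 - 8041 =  - 6948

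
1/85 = 1/85 = 0.01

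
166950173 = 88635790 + 78314383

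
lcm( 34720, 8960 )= 277760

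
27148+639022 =666170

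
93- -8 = 101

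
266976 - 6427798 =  -6160822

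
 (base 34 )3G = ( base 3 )11101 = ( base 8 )166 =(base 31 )3P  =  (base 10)118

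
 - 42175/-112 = 6025/16 = 376.56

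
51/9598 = 51/9598  =  0.01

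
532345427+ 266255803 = 798601230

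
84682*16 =1354912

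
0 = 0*89045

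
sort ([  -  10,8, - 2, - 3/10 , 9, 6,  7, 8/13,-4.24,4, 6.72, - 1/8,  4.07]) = [ - 10,-4.24, - 2,-3/10, - 1/8, 8/13,4, 4.07,6, 6.72, 7, 8,9]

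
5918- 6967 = -1049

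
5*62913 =314565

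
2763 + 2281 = 5044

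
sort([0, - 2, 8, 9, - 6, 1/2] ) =[ - 6, - 2, 0, 1/2,8, 9 ] 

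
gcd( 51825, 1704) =3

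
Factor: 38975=5^2*1559^1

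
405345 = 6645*61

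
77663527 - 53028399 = 24635128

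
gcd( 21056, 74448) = 752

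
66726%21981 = 783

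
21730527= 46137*471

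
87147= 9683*9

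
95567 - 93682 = 1885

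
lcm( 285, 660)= 12540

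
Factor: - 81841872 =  - 2^4*3^1 * 7^1*243577^1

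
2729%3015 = 2729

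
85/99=85/99 = 0.86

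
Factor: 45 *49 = 2205 =3^2*5^1*7^2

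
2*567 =1134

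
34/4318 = 1/127 = 0.01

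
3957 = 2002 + 1955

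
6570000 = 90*73000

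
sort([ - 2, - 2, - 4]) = [-4, - 2 ,-2]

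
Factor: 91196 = 2^2*7^1* 3257^1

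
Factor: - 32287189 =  - 11^1*577^1*5087^1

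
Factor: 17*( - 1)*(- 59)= 1003 = 17^1*59^1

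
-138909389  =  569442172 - 708351561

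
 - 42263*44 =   -  1859572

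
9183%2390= 2013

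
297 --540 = 837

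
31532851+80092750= 111625601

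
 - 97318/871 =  - 112+18/67 = -  111.73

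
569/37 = 15 + 14/37  =  15.38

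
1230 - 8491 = -7261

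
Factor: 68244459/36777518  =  2^ ( - 1)*3^1*41^1*554833^1*18388759^(-1 )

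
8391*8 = 67128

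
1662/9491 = 1662/9491 = 0.18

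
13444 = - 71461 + 84905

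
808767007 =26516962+782250045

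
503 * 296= 148888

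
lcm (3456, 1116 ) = 107136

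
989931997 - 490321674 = 499610323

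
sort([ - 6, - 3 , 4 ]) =[ - 6,-3, 4 ]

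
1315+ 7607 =8922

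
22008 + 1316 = 23324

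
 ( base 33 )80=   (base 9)323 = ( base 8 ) 410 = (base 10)264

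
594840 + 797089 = 1391929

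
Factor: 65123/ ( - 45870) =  - 2^(-1)*3^(-1)*5^( - 1)*11^(-1 )*139^(-1) * 65123^1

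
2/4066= 1/2033  =  0.00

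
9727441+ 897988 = 10625429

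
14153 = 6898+7255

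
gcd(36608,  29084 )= 44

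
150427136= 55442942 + 94984194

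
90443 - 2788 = 87655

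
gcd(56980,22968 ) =44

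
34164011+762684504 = 796848515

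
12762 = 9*1418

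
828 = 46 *18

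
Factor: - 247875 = -3^1 * 5^3*661^1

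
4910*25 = 122750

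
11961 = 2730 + 9231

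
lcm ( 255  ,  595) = 1785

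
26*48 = 1248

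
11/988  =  11/988 = 0.01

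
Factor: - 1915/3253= -5^1*383^1* 3253^( - 1) 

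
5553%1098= 63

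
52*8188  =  425776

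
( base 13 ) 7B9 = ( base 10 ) 1335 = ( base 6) 10103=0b10100110111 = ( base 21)30C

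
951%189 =6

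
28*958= 26824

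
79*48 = 3792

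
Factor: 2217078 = 2^1*3^3*41057^1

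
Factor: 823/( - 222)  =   - 2^( - 1 ) * 3^( - 1) * 37^ ( - 1)*823^1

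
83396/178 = 41698/89 = 468.52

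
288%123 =42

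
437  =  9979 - 9542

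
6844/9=6844/9 = 760.44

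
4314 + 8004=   12318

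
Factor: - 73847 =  - 73847^1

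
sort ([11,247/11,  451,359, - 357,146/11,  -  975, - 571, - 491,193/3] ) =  [ -975, - 571, - 491,- 357, 11, 146/11 , 247/11,193/3,359, 451 ] 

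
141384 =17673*8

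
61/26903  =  61/26903 = 0.00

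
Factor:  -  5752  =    -  2^3*719^1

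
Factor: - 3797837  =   - 3797837^1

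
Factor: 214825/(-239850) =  - 661/738 = - 2^(-1 )*3^(-2)*41^(-1)*661^1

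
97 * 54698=5305706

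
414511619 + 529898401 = 944410020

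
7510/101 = 7510/101 =74.36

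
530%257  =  16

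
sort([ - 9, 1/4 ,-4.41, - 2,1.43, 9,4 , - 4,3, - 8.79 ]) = [ - 9,-8.79, -4.41,-4, - 2,1/4, 1.43, 3, 4,9 ] 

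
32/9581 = 32/9581=0.00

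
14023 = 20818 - 6795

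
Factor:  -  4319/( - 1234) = 7/2 = 2^(-1)*7^1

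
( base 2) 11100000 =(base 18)C8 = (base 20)b4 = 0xe0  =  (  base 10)224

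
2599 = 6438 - 3839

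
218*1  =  218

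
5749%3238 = 2511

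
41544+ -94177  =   - 52633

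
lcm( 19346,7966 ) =135422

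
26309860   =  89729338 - 63419478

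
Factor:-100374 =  - 2^1 * 3^1*16729^1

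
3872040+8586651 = 12458691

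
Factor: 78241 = 78241^1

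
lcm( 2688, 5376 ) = 5376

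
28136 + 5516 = 33652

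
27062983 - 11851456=15211527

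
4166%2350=1816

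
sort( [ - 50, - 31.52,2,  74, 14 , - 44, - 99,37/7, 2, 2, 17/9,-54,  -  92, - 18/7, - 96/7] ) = [-99 ,-92,-54, -50, - 44, - 31.52, - 96/7, - 18/7,17/9,2  ,  2, 2, 37/7, 14,74 ]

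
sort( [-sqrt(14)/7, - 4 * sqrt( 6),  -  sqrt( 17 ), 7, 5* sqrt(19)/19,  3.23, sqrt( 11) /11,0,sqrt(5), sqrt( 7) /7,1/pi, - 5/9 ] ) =[ - 4 * sqrt( 6), - sqrt( 17), - 5/9, - sqrt(14)/7,0,sqrt ( 11 )/11,  1/pi, sqrt( 7 )/7 , 5*sqrt(19 )/19,sqrt( 5 ),  3.23,7]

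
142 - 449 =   -  307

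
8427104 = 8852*952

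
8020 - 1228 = 6792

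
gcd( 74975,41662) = 1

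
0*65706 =0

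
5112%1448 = 768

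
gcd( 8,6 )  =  2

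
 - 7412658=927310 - 8339968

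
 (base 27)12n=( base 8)1446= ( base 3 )1002212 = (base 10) 806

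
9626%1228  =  1030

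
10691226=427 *25038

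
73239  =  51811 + 21428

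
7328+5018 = 12346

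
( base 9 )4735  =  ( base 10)3515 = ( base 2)110110111011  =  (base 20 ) 8FF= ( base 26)555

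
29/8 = 3 + 5/8 = 3.62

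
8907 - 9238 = - 331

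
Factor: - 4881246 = -2^1*3^1*813541^1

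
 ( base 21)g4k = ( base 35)5tk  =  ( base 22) EHA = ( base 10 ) 7160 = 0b1101111111000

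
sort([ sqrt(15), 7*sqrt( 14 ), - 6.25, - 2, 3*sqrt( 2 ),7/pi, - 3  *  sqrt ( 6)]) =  [  -  3 * sqrt( 6 ), - 6.25, - 2,  7/pi,sqrt(15),3*sqrt( 2),7*sqrt( 14)]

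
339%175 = 164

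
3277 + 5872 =9149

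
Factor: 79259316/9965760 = 6604943/830480 = 2^(  -  4 )*5^( - 1)*7^ ( - 1 )*1483^ ( - 1)*6604943^1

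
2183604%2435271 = 2183604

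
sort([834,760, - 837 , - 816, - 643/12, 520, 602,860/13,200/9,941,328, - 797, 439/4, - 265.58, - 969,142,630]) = [ - 969, - 837,  -  816, - 797, - 265.58, - 643/12,200/9, 860/13,439/4, 142, 328, 520,602,630,760, 834, 941]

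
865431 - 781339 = 84092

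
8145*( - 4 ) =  - 32580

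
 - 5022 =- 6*837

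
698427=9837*71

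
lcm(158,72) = 5688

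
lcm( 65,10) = 130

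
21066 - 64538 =-43472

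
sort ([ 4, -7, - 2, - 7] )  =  [-7, - 7,  -  2,4 ]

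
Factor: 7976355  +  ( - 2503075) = 2^10*5^1*1069^1  =  5473280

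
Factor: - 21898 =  - 2^1*10949^1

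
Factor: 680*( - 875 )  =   - 2^3*5^4*7^1*17^1 = -595000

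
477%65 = 22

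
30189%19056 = 11133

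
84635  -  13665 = 70970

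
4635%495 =180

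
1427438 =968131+459307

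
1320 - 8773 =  - 7453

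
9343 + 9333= 18676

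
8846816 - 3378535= 5468281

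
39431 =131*301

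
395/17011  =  395/17011=0.02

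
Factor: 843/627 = 281/209 = 11^(  -  1) * 19^ ( - 1 )*281^1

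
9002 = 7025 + 1977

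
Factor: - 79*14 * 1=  - 2^1*7^1 * 79^1 = - 1106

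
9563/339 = 9563/339 = 28.21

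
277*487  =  134899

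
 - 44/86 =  - 22/43=-0.51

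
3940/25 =788/5 =157.60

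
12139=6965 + 5174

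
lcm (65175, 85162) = 6387150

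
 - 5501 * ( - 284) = 1562284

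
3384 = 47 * 72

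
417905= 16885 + 401020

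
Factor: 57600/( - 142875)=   -  256/635=- 2^8 *5^( - 1 )*127^ ( - 1 )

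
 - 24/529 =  - 24/529 = - 0.05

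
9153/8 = 9153/8 = 1144.12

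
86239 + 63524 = 149763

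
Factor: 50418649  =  50418649^1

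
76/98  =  38/49 = 0.78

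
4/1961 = 4/1961 = 0.00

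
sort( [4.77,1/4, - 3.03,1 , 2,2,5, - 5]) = [ - 5,-3.03,  1/4,1,2,2,4.77,5]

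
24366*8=194928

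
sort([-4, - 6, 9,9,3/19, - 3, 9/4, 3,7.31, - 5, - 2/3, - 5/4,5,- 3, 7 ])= [ - 6,- 5, - 4, - 3, - 3, - 5/4,- 2/3, 3/19 , 9/4,3, 5, 7,7.31,9 , 9 ] 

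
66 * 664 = 43824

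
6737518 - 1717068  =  5020450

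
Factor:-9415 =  - 5^1*7^1*269^1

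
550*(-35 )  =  -19250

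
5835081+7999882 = 13834963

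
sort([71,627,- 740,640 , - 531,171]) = [ - 740, -531,71, 171,627,640]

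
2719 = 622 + 2097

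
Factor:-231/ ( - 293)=3^1*7^1*11^1*293^( - 1)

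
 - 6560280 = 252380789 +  - 258941069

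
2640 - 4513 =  - 1873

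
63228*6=379368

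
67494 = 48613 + 18881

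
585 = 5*117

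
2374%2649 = 2374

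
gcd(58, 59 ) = 1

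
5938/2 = 2969 = 2969.00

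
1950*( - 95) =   -  185250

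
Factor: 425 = 5^2 * 17^1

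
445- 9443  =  -8998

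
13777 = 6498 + 7279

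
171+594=765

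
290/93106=145/46553 =0.00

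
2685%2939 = 2685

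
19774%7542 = 4690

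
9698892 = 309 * 31388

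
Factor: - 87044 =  - 2^2*47^1*463^1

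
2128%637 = 217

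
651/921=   217/307 = 0.71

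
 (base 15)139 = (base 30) 99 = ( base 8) 427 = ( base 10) 279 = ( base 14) 15D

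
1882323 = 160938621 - 159056298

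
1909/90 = 1909/90 = 21.21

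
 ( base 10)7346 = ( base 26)AME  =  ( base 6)54002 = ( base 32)75i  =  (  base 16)1cb2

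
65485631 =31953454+33532177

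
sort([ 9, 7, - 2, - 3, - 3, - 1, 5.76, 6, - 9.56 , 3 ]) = [ - 9.56, - 3, - 3, -2, - 1, 3,5.76 , 6,7, 9]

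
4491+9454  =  13945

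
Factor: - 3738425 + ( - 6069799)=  - 9808224 = -2^5*3^1 * 71^1*1439^1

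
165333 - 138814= 26519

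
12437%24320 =12437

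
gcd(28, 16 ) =4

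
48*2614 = 125472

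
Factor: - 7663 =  - 79^1*97^1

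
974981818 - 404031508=570950310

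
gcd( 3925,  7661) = 1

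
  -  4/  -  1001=4/1001 = 0.00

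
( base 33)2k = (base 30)2Q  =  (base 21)42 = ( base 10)86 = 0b1010110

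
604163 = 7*86309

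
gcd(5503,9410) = 1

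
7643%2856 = 1931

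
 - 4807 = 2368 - 7175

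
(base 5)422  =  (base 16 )70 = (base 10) 112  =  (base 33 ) 3d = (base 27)44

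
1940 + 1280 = 3220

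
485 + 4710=5195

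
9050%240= 170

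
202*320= 64640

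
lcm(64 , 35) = 2240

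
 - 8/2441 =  - 1+ 2433/2441 =- 0.00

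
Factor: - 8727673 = -8727673^1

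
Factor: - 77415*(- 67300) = 2^2*3^1 * 5^3*13^1*397^1*673^1 = 5210029500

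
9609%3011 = 576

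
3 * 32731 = 98193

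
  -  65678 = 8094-73772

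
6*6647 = 39882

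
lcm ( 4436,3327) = 13308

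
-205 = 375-580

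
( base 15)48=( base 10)68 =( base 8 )104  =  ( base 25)2I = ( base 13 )53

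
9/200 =9/200= 0.04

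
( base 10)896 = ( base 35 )pl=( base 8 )1600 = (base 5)12041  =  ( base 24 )1d8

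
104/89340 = 26/22335 = 0.00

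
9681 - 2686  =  6995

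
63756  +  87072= 150828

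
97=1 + 96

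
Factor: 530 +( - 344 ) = 186 =2^1*3^1 * 31^1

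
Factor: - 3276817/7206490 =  - 2^ ( - 1)*5^( - 1)  *37^(-1)*19477^(  -  1)*3276817^1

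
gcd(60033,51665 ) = 1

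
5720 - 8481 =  - 2761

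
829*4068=3372372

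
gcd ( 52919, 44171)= 1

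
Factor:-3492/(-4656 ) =2^( - 2)*3^1   =  3/4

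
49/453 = 49/453 = 0.11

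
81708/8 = 10213 + 1/2= 10213.50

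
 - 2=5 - 7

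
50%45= 5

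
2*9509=19018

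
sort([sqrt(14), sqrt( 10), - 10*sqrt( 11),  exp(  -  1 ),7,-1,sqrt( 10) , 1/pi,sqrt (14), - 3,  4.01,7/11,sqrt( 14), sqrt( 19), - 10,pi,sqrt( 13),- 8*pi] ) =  [ -10*sqrt( 11), - 8*pi,  -  10, - 3 ,  -  1, 1/pi,exp( - 1), 7/11,pi, sqrt( 10 ) , sqrt( 10), sqrt( 13), sqrt(14), sqrt( 14 ), sqrt( 14), 4.01, sqrt(19 )  ,  7 ] 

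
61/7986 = 61/7986=0.01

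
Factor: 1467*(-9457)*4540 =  - 2^2*3^2*5^1*7^2*163^1*193^1*227^1 =- 62985322260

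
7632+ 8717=16349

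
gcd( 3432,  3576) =24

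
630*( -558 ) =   -  351540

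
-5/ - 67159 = 5/67159 = 0.00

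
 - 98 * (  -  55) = 5390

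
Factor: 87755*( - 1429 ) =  - 5^1*1429^1 * 17551^1 = -  125401895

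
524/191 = 2 +142/191 = 2.74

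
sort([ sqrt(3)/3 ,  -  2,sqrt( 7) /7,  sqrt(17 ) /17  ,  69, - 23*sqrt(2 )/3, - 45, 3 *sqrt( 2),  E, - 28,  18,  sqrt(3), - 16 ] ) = [ - 45, - 28, - 16,-23*sqrt( 2) /3, - 2,  sqrt( 17) /17,sqrt( 7 ) /7, sqrt(3)/3,sqrt( 3),E, 3*sqrt( 2 ), 18,  69] 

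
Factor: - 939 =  - 3^1 *313^1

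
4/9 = 4/9 = 0.44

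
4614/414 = 11+10/69 = 11.14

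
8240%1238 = 812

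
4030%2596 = 1434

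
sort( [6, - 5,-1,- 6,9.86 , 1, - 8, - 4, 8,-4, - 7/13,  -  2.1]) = [ - 8 ,  -  6, - 5, - 4 , - 4,-2.1, - 1, - 7/13,1,6, 8,9.86]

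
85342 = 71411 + 13931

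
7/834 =7/834 = 0.01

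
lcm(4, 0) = 0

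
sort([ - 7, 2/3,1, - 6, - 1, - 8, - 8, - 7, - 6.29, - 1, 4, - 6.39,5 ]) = [ - 8, - 8, - 7, - 7, - 6.39,  -  6.29,-6, - 1, - 1,2/3, 1,4,5]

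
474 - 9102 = -8628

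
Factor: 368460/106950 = 2^1 * 3^1 * 5^( - 1 )*31^(-1)*89^1 = 534/155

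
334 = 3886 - 3552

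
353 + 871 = 1224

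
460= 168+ 292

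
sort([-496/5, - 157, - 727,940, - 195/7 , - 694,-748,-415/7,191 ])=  [-748, - 727 , - 694, - 157, - 496/5, - 415/7, - 195/7,191, 940]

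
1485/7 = 212 + 1/7= 212.14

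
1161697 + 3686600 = 4848297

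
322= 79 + 243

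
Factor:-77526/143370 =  - 3^(-3)*5^( - 1)*73^1  =  - 73/135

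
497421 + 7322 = 504743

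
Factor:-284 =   -  2^2 *71^1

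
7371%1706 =547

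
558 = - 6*(-93 ) 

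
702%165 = 42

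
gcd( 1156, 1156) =1156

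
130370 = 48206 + 82164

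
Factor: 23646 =2^1 * 3^1 * 7^1 * 563^1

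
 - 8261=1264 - 9525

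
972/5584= 243/1396=0.17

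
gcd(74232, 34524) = 36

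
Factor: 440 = 2^3*5^1*11^1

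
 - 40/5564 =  - 1 + 1381/1391 = - 0.01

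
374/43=374/43 =8.70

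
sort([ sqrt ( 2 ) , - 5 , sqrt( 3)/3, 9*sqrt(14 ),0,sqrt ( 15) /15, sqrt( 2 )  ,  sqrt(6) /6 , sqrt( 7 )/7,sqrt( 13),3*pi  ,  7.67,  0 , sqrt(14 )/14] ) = [ - 5,0, 0, sqrt(15 ) /15,  sqrt( 14 ) /14 , sqrt(7 ) /7 , sqrt( 6)/6, sqrt (3 ) /3,sqrt( 2) , sqrt ( 2 ) , sqrt( 13 ),7.67,3 * pi,9 * sqrt( 14) ] 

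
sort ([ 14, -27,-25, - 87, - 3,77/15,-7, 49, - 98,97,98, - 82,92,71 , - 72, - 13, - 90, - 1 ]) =[ - 98,-90, - 87, - 82 , - 72,-27 , - 25,  -  13, - 7, - 3,- 1,77/15,14, 49,71 , 92, 97, 98 ] 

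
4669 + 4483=9152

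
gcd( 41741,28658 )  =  623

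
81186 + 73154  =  154340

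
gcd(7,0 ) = 7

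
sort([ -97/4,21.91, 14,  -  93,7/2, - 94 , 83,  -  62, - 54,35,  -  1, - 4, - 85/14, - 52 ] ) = [-94,-93 ,  -  62, - 54,  -  52 ,  -  97/4 ,-85/14 , - 4,  -  1, 7/2,14,21.91, 35, 83] 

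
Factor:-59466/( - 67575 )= 22/25 = 2^1*5^( - 2 )*11^1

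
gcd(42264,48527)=1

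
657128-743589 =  - 86461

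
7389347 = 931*7937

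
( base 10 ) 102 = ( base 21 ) 4i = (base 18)5c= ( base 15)6C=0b1100110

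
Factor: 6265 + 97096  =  103361 = 41^1*2521^1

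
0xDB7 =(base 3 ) 11211001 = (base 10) 3511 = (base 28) 4DB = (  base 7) 13144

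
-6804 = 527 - 7331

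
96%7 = 5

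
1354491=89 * 15219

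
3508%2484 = 1024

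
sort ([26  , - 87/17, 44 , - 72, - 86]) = [ - 86, - 72, - 87/17,  26,44]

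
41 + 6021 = 6062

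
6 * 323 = 1938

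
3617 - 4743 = - 1126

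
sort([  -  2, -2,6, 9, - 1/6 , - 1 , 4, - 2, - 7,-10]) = [ - 10,-7, - 2,-2, - 2, - 1, - 1/6 , 4, 6,9]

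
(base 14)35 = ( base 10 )47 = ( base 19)29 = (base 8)57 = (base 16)2F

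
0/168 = 0 = 0.00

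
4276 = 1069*4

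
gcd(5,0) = 5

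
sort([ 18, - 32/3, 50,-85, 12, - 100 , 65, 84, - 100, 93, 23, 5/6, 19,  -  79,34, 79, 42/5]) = [ - 100,-100,  -  85, - 79, - 32/3, 5/6, 42/5,12, 18,19, 23,  34, 50,65,79,84, 93]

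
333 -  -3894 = 4227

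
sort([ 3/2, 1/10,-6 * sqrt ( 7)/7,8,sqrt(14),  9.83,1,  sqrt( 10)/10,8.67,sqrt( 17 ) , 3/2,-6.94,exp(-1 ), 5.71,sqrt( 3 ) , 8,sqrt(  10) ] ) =[-6.94,-6*sqrt( 7 ) /7, 1/10,sqrt( 10)/10, exp( - 1 ),1, 3/2,3/2,  sqrt( 3), sqrt ( 10 ),sqrt( 14 ), sqrt(17),5.71, 8 , 8,8.67, 9.83 ]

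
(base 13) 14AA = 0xbc5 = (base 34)2kl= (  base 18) 957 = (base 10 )3013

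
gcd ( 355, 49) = 1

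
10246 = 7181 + 3065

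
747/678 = 1+23/226 = 1.10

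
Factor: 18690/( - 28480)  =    -  2^( - 5 )*3^1*7^1  =  -21/32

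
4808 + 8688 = 13496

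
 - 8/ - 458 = 4/229=0.02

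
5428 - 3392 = 2036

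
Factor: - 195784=-2^3* 24473^1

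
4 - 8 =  - 4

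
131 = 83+48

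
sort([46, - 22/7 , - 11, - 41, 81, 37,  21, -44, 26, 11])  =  [ - 44,  -  41 , - 11, - 22/7, 11,21,26, 37,  46,81 ]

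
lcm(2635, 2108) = 10540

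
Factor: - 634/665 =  - 2^1*5^( - 1)*7^( - 1)*19^( - 1 )*317^1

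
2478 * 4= 9912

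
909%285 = 54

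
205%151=54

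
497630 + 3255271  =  3752901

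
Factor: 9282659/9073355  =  488561/477545  =  5^(  -  1)*149^(-1 )*613^1 * 641^( - 1)* 797^1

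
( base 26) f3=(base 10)393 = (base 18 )13F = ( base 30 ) d3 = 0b110001001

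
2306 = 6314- 4008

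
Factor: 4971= 3^1*1657^1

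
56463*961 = 54260943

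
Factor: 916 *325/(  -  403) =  - 22900/31= - 2^2*5^2*31^( - 1)*229^1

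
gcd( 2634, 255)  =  3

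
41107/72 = 570 + 67/72 = 570.93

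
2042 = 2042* 1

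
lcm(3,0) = 0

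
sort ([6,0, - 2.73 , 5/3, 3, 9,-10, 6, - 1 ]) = [-10, - 2.73, -1, 0, 5/3, 3,6, 6, 9] 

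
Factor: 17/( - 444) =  - 2^( - 2 )*3^ ( - 1) * 17^1*37^( - 1)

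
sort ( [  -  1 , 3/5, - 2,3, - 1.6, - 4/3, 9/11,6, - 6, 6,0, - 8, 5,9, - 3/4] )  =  [ - 8,- 6, - 2, - 1.6, - 4/3,  -  1 , - 3/4 , 0, 3/5,9/11,3,5,6, 6,9] 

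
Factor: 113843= 113843^1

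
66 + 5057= 5123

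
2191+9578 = 11769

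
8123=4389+3734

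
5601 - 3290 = 2311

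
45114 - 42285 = 2829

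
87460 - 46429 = 41031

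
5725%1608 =901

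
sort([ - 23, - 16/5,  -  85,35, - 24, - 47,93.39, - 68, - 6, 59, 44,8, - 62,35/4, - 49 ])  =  [-85, - 68, - 62,-49,-47, - 24, - 23,  -  6,-16/5 , 8,35/4,35, 44,59,93.39 ] 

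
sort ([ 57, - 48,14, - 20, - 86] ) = [ - 86, - 48 , - 20,  14,57] 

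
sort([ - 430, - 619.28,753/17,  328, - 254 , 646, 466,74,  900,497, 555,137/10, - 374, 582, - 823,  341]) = [ - 823, - 619.28,-430, - 374, - 254,  137/10,  753/17,74,  328,341,466,  497,555,582,  646, 900]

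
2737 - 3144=-407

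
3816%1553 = 710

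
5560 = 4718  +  842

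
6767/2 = 3383 + 1/2 = 3383.50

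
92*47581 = 4377452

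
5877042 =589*9978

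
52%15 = 7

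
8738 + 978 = 9716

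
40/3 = 13+1/3= 13.33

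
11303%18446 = 11303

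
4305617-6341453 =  - 2035836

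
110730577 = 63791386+46939191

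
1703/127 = 1703/127 = 13.41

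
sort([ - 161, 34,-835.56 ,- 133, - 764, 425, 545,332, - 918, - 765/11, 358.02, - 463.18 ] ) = [ - 918, - 835.56, - 764, - 463.18,  -  161, - 133, - 765/11, 34, 332,358.02, 425,545 ] 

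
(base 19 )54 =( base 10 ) 99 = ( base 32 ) 33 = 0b1100011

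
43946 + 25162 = 69108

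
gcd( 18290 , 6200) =310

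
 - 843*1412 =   -  1190316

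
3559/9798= 3559/9798 = 0.36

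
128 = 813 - 685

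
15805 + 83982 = 99787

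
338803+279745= 618548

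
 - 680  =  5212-5892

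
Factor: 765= 3^2*5^1*17^1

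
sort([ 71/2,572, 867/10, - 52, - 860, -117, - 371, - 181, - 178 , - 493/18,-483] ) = [ - 860, - 483, - 371, - 181,  -  178, - 117  , - 52, - 493/18, 71/2 , 867/10, 572 ] 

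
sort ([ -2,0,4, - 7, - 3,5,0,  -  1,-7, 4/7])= [- 7 , - 7, - 3, - 2, - 1,0,0,4/7,4,5]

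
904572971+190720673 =1095293644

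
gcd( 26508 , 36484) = 4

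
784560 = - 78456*( - 10 ) 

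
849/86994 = 283/28998 = 0.01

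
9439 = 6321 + 3118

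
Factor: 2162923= 7^1* 308989^1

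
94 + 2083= 2177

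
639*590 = 377010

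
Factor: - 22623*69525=- 3^4*5^2*103^1 * 7541^1 = - 1572864075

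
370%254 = 116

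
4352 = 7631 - 3279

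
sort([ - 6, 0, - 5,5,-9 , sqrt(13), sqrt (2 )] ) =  [ -9,-6, - 5,0, sqrt(2 ),sqrt(13 ),  5] 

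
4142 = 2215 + 1927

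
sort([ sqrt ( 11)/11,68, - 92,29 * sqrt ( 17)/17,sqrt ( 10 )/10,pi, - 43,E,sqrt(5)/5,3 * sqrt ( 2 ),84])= [ - 92, - 43,sqrt( 11 )/11,sqrt(  10 )/10,sqrt( 5)/5,E,pi,3 *sqrt(2 ), 29*sqrt ( 17 )/17,68,84 ]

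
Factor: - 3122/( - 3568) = 7/8 = 2^( - 3)*7^1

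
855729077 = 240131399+615597678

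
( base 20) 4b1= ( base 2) 11100011101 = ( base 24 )33l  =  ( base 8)3435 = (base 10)1821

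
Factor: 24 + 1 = 25=5^2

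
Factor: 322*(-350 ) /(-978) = 2^1 * 3^ ( - 1 )*5^2*7^2 * 23^1 * 163^(-1 ) = 56350/489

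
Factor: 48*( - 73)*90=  - 2^5*3^3*5^1*73^1 = - 315360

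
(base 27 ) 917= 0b1100111000011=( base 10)6595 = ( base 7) 25141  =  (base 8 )14703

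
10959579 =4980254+5979325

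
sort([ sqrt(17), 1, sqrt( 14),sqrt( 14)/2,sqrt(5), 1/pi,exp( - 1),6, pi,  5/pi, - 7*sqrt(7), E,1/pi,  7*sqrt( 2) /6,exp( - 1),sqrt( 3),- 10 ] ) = [ - 7*sqrt( 7 ),- 10,1/pi, 1/pi , exp (  -  1 ) , exp( - 1),1, 5/pi,  7*sqrt( 2)/6,sqrt(3 ),sqrt(14) /2, sqrt( 5),E,pi,sqrt (14), sqrt ( 17), 6]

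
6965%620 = 145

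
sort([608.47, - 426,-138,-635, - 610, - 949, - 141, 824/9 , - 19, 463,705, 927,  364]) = [-949, - 635, - 610, - 426, - 141,-138 , - 19, 824/9, 364,  463 , 608.47, 705,927 ]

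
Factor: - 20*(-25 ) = 500= 2^2*5^3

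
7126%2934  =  1258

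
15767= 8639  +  7128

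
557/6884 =557/6884 = 0.08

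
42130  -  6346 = 35784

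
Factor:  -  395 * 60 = -2^2*3^1*5^2*79^1 = -23700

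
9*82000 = 738000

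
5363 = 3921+1442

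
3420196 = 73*46852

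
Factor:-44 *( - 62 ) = 2^3*11^1*31^1 = 2728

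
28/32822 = 14/16411= 0.00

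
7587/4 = 7587/4 = 1896.75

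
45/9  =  5  =  5.00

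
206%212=206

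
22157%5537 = 9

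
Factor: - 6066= - 2^1*3^2 * 337^1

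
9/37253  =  9/37253= 0.00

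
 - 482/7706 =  - 241/3853 = -0.06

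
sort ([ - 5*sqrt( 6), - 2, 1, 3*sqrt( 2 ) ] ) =[ - 5*sqrt(6),-2  ,  1,  3* sqrt( 2) ] 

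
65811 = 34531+31280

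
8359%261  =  7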